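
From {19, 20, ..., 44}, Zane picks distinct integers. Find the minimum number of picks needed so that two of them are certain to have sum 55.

Group the elements by complementary pair {x, 55−x}: {19,36}, {20,35}, {21,34}, …, giving 9 two-element pairs and 8 integers whose partner 55−x falls outside [19,44].
Pigeonhole: treating each of those 17 groups as a pigeonhole, one can pick one integer per group — 17 integers — with no two summing to 55.
The 18th integer lands in an occupied pair, forcing a sum of 55.

18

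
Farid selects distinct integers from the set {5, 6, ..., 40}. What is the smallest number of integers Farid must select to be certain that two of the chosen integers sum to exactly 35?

24

Two chosen integers sum to 35 exactly when both halves of some pair {x, 35−x} with 5 ≤ x ≤ 35−x ≤ 30 are chosen — 13 such pairs.
The remaining 10 elements (those with no distinct partner in range) can never complete a 35-sum, so the worst case takes all of them and one from each pair: 10 + 13 = 23.
The 24th integer has to be the second member of some pair, so 23 + 1 = 24.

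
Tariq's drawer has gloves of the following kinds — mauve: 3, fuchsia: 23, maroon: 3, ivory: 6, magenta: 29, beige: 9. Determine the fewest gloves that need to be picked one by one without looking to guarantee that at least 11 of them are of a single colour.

42

The 6 colours are the holes; the gloves drawn are the pigeons.
To avoid 11 of any one colour, the worst case takes at most 10 of each colour, or every glove of a colour that has fewer than 10.
That gives 3 + 10 + 3 + 6 + 10 + 9 = 41 gloves with no colour reaching 11.
The next glove forces some colour to 11, so 41 + 1 = 42.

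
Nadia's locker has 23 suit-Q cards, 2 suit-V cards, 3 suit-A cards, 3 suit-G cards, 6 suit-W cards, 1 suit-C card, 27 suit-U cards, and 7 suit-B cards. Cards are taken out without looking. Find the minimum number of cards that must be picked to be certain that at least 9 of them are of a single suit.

39

The 8 suits are the holes; the cards drawn are the pigeons.
To avoid 9 of any one suit, the worst case takes at most 8 of each suit, or every card of a suit that has fewer than 8.
That gives 8 + 2 + 3 + 3 + 6 + 1 + 8 + 7 = 38 cards with no suit reaching 9.
The next card forces some suit to 9, so 38 + 1 = 39.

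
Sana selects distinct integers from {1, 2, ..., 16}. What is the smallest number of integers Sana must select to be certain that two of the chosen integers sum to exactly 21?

11

Group the elements by complementary pair {x, 21−x}: {5,16}, {6,15}, {7,14}, …, giving 6 two-element pairs and 4 integers whose partner 21−x falls outside [1,16].
By pigeonhole, treating each of those 10 groups as a pigeonhole, one can pick one integer per group — 10 integers — with no two summing to 21.
The 11th integer lands in an occupied pair, forcing a sum of 21.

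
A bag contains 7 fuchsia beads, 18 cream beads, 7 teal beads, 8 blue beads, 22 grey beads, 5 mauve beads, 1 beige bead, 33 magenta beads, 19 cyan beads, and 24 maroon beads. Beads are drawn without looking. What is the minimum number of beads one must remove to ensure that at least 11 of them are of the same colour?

79

An adversary could hand out at most 10 beads per colour (5 colours run out sooner): 7 + 10 + 7 + 8 + 10 + 5 + 1 + 10 + 10 + 10 = 78 beads and still no colour has 11.
By pigeonhole, one more bead lands in a colour already at 10, so 79 draws are enough and 78 are not.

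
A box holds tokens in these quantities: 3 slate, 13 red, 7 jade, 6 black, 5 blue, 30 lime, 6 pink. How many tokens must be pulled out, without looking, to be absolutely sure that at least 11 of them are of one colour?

48

An adversary could hand out at most 10 tokens per colour (5 colours run out sooner): 3 + 10 + 7 + 6 + 5 + 10 + 6 = 47 tokens and still no colour has 11.
One more token lands in a colour already at 10, so 48 draws are enough and 47 are not.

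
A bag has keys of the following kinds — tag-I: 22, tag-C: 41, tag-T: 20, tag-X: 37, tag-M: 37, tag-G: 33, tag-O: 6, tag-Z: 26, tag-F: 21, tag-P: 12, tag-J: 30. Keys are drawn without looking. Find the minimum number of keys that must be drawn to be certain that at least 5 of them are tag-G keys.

In the worst case for collecting tag-G keys, every non-tag-G key comes out first.
There are 22 + 41 + 20 + 37 + 37 + 6 + 26 + 21 + 12 + 30 = 252 non-tag-G keys altogether.
After those, each further key must be tag-G, so 252 + 5 = 257 draws guarantee 5 tag-G keys.

257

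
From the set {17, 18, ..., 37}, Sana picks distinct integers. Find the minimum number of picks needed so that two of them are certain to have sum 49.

14

Two chosen integers sum to 49 exactly when both halves of some pair {x, 49−x} with 17 ≤ x ≤ 49−x ≤ 32 are chosen — 8 such pairs.
The remaining 5 elements (those with no distinct partner in range) can never complete a 49-sum, so the worst case takes all of them and one from each pair: 5 + 8 = 13.
By the pigeonhole principle, the 14th integer has to be the second member of some pair, so 13 + 1 = 14.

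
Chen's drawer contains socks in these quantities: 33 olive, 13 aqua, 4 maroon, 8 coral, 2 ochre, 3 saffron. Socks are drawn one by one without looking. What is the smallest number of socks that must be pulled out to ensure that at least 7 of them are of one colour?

28

An adversary could hand out at most 6 socks per colour (maroon, ochre, saffron run out sooner): 6 + 6 + 4 + 6 + 2 + 3 = 27 socks and still no colour has 7.
By the pigeonhole principle, one more sock lands in a colour already at 6, so 28 draws are enough and 27 are not.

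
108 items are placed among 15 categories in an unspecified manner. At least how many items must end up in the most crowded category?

8

By the pigeonhole principle, the 15 categories are the holes and the 108 items are the pigeons.
If every category held at most 7 items, the total would be at most 15 × 7 = 105, which is less than 108.
So some category holds at least ⌈108/15⌉ = 8 items.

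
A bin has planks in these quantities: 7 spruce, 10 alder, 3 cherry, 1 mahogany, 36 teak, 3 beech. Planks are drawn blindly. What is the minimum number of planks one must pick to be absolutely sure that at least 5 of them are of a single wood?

20

By the pigeonhole principle, the 6 woods are the holes; the planks drawn are the pigeons.
To avoid 5 of any one wood, the worst case takes at most 4 of each wood, or every plank of a wood that has fewer than 4.
That gives 4 + 4 + 3 + 1 + 4 + 3 = 19 planks with no wood reaching 5.
The next plank forces some wood to 5, so 19 + 1 = 20.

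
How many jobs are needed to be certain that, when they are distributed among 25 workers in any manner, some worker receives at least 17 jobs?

401

With 400 jobs one could put exactly 16 in each of the 25 workers, and no worker would reach 17.
Pigeonhole: one more job must land in a worker that already has 16, giving it 17.
So 25 × 16 + 1 = 401 jobs are required.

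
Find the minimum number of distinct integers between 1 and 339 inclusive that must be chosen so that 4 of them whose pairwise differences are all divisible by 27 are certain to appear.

82

Integers whose pairwise differences are multiples of 27 are exactly those sharing a remainder mod 27. By the pigeonhole principle, the 27 residue classes mod 27 are the pigeonholes.
With 81 integers one could put 3 in each residue class and have no class reach 4.
The 82nd integer pushes some class to 4, so 27·3 + 1 = 82.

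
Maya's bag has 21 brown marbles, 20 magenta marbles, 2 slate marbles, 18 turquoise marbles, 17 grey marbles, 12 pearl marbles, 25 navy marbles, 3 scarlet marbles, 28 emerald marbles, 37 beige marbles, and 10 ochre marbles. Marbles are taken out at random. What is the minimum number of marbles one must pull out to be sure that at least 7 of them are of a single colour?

60

An adversary could hand out at most 6 marbles per colour (slate, scarlet run out sooner): 6 + 6 + 2 + 6 + 6 + 6 + 6 + 3 + 6 + 6 + 6 = 59 marbles and still no colour has 7.
One more marble lands in a colour already at 6, so 60 draws are enough and 59 are not.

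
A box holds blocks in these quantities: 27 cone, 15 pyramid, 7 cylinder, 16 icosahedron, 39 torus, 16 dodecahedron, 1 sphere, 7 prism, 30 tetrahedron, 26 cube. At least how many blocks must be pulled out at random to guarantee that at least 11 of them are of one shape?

86

Pigeonhole: the 10 shapes are the holes; the blocks drawn are the pigeons.
To avoid 11 of any one shape, the worst case takes at most 10 of each shape, or every block of a shape that has fewer than 10.
That gives 10 + 10 + 7 + 10 + 10 + 10 + 1 + 7 + 10 + 10 = 85 blocks with no shape reaching 11.
The next block forces some shape to 11, so 85 + 1 = 86.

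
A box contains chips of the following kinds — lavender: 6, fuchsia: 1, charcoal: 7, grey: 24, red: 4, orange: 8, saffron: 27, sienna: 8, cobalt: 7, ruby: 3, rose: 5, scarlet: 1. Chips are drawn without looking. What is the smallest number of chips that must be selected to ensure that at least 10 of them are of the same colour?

69

An adversary could hand out at most 9 chips per colour (10 colours run out sooner): 6 + 1 + 7 + 9 + 4 + 8 + 9 + 8 + 7 + 3 + 5 + 1 = 68 chips and still no colour has 10.
Pigeonhole: one more chip lands in a colour already at 9, so 69 draws are enough and 68 are not.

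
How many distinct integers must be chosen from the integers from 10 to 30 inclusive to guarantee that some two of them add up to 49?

Group the elements by complementary pair {x, 49−x}: {19,30}, {20,29}, {21,28}, …, giving 6 two-element pairs and 9 integers whose partner 49−x falls outside [10,30].
Treating each of those 15 groups as a pigeonhole, one can pick one integer per group — 15 integers — with no two summing to 49.
The 16th integer lands in an occupied pair, forcing a sum of 49.

16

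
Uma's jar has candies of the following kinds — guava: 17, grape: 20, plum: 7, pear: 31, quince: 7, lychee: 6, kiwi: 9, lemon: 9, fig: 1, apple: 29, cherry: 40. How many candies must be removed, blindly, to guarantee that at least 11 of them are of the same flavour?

Pigeonhole: the 11 flavours are the holes; the candies drawn are the pigeons.
To avoid 11 of any one flavour, the worst case takes at most 10 of each flavour, or every candy of a flavour that has fewer than 10.
That gives 10 + 10 + 7 + 10 + 7 + 6 + 9 + 9 + 1 + 10 + 10 = 89 candies with no flavour reaching 11.
The next candy forces some flavour to 11, so 89 + 1 = 90.

90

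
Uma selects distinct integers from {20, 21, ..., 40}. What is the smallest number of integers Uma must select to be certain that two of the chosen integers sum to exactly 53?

Two chosen integers sum to 53 exactly when both halves of some pair {x, 53−x} with 20 ≤ x ≤ 53−x ≤ 33 are chosen — 7 such pairs.
The remaining 7 elements (those with no distinct partner in range) can never complete a 53-sum, so the worst case takes all of them and one from each pair: 7 + 7 = 14.
Pigeonhole: the 15th integer has to be the second member of some pair, so 14 + 1 = 15.

15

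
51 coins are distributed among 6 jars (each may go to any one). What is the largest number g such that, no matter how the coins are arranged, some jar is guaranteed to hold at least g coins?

By pigeonhole, the 6 jars are the holes and the 51 coins are the pigeons.
If every jar held at most 8 coins, the total would be at most 6 × 8 = 48, which is less than 51.
So some jar holds at least ⌈51/6⌉ = 9 coins.

9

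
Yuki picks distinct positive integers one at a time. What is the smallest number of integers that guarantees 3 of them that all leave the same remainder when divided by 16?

33

By the pigeonhole principle, the 16 residue classes mod 16 are the pigeonholes.
With 32 integers one could put 2 in each residue class and have no class reach 3.
The 33rd integer pushes some class to 3, so 16·2 + 1 = 33.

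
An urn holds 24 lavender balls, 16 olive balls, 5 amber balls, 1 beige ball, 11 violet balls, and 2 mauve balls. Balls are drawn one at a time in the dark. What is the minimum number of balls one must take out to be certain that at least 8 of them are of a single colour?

An adversary could hand out at most 7 balls per colour (amber, beige, mauve run out sooner): 7 + 7 + 5 + 1 + 7 + 2 = 29 balls and still no colour has 8.
By the pigeonhole principle, one more ball lands in a colour already at 7, so 30 draws are enough and 29 are not.

30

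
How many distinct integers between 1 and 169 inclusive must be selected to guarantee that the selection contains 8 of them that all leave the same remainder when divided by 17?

The 17 residue classes mod 17 are the pigeonholes.
With 119 integers one could put 7 in each residue class and have no class reach 8.
The 120th integer pushes some class to 8, so 17·7 + 1 = 120.

120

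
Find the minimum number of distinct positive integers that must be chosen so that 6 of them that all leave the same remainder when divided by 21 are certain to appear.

106

By pigeonhole, the 21 residue classes mod 21 are the pigeonholes.
With 105 integers one could put 5 in each residue class and have no class reach 6.
The 106th integer pushes some class to 6, so 21·5 + 1 = 106.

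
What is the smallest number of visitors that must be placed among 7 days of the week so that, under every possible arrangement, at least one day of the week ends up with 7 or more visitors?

43

With 42 visitors one could put exactly 6 in each of the 7 days of the week, and no day of the week would reach 7.
By the pigeonhole principle, one more visitor must land in a day of the week that already has 6, giving it 7.
So 7 × 6 + 1 = 43 visitors are required.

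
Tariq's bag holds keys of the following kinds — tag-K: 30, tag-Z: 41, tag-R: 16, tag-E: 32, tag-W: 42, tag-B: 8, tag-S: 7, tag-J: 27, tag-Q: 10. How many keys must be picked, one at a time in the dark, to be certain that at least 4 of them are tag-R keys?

In the worst case for collecting tag-R keys, every non-tag-R key comes out first.
There are 30 + 41 + 32 + 42 + 8 + 7 + 27 + 10 = 197 non-tag-R keys altogether.
After those, each further key must be tag-R, so 197 + 4 = 201 draws guarantee 4 tag-R keys.

201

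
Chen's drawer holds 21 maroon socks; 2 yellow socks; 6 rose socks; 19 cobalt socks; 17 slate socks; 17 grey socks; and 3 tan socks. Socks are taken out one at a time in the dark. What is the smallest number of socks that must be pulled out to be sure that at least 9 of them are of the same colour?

44

Put each drawn sock into a box by colour. The largest draw with every box below 9 takes min(count, 8) from each colour; colours with fewer than 8 contribute all they have.
Σ min(cᵢ, 8) = 8 + 2 + 6 + 8 + 8 + 8 + 3 = 43.
Draw number 43 + 1 = 44 must push one box to 9.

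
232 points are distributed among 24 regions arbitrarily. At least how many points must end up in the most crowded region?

By pigeonhole, the 24 regions are the holes and the 232 points are the pigeons.
If every region held at most 9 points, the total would be at most 24 × 9 = 216, which is less than 232.
So some region holds at least ⌈232/24⌉ = 10 points.

10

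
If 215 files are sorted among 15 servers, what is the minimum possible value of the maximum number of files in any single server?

15

By the pigeonhole principle, the 15 servers are the holes and the 215 files are the pigeons.
If every server held at most 14 files, the total would be at most 15 × 14 = 210, which is less than 215.
So some server holds at least ⌈215/15⌉ = 15 files.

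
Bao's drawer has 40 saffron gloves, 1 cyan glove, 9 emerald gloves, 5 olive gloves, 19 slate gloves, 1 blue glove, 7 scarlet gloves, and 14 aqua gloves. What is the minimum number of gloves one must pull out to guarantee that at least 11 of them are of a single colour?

An adversary could hand out at most 10 gloves per colour (5 colours run out sooner): 10 + 1 + 9 + 5 + 10 + 1 + 7 + 10 = 53 gloves and still no colour has 11.
One more glove lands in a colour already at 10, so 54 draws are enough and 53 are not.

54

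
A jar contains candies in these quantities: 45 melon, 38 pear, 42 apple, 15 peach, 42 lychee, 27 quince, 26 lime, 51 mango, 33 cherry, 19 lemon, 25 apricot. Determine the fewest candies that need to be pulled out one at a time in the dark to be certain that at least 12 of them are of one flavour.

122

Put each drawn candy into a box by flavour. The largest draw with every box below 12 takes min(count, 11) from each flavour.
Σ min(cᵢ, 11) = 11 + 11 + 11 + 11 + 11 + 11 + 11 + 11 + 11 + 11 + 11 = 121.
Draw number 121 + 1 = 122 must push one box to 12.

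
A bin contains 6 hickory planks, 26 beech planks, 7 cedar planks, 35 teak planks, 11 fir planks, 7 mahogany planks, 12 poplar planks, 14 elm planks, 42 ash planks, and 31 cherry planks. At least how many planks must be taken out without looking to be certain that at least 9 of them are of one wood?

77

Put each drawn plank into a box by wood. The largest draw with every box below 9 takes min(count, 8) from each wood; woods with fewer than 8 contribute all they have.
Σ min(cᵢ, 8) = 6 + 8 + 7 + 8 + 8 + 7 + 8 + 8 + 8 + 8 = 76.
Draw number 76 + 1 = 77 must push one box to 9.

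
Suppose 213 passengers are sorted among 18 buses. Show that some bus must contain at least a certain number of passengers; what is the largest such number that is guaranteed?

The 18 buses are the holes and the 213 passengers are the pigeons.
If every bus held at most 11 passengers, the total would be at most 18 × 11 = 198, which is less than 213.
So some bus holds at least ⌈213/18⌉ = 12 passengers.

12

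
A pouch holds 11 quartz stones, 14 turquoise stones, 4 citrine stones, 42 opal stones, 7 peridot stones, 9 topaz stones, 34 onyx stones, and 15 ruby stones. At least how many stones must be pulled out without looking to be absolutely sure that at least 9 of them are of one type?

60

An adversary could hand out at most 8 stones per type (citrine, peridot run out sooner): 8 + 8 + 4 + 8 + 7 + 8 + 8 + 8 = 59 stones and still no type has 9.
One more stone lands in a type already at 8, so 60 draws are enough and 59 are not.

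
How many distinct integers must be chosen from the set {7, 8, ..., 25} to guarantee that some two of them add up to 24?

15

Group the elements by complementary pair {x, 24−x}: {7,17}, {8,16}, {9,15}, …, giving 5 two-element pairs; the single value 12 (it cannot pair with itself since the integers are distinct); and 8 integers whose partner 24−x falls outside [7,25].
Treating each of those 14 groups as a pigeonhole, one can pick one integer per group — 14 integers — with no two summing to 24.
The 15th integer lands in an occupied pair, forcing a sum of 24.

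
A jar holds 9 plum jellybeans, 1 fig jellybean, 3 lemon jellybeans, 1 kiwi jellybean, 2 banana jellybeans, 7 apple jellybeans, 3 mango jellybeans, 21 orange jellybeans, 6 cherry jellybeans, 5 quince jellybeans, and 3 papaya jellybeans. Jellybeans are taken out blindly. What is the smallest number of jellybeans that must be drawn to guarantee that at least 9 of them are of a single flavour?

48

An adversary could hand out at most 8 jellybeans per flavour (9 flavours run out sooner): 8 + 1 + 3 + 1 + 2 + 7 + 3 + 8 + 6 + 5 + 3 = 47 jellybeans and still no flavour has 9.
One more jellybean lands in a flavour already at 8, so 48 draws are enough and 47 are not.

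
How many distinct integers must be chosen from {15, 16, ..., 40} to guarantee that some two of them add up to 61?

Two chosen integers sum to 61 exactly when both halves of some pair {x, 61−x} with 21 ≤ x ≤ 61−x ≤ 40 are chosen — 10 such pairs.
The remaining 6 elements (those with no distinct partner in range) can never complete a 61-sum, so the worst case takes all of them and one from each pair: 6 + 10 = 16.
By pigeonhole, the 17th integer has to be the second member of some pair, so 16 + 1 = 17.

17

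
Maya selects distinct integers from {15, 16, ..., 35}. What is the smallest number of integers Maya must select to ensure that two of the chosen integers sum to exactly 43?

15

A set avoiding the sum 43 can contain at most one of each pair {x, 43−x}, plus the 7 elements whose complement lies outside the range.
The integers 22, …, 35 (14 of them) are such a set: any two sum to at least 22+23 = 45 > 43.
Pigeonhole: any 15th integer completes one of the 7 pairs, so 15 choices force a sum of 43.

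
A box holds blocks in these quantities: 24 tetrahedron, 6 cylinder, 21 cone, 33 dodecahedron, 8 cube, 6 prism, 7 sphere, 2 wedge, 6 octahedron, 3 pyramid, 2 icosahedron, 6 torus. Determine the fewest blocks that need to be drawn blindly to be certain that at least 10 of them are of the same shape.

Put each drawn block into a box by shape. The largest draw with every box below 10 takes min(count, 9) from each shape; shapes with fewer than 9 contribute all they have.
Σ min(cᵢ, 9) = 9 + 6 + 9 + 9 + 8 + 6 + 7 + 2 + 6 + 3 + 2 + 6 = 73.
Draw number 73 + 1 = 74 must push one box to 10.

74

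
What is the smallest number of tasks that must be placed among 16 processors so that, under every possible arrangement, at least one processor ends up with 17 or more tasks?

With 256 tasks one could put exactly 16 in each of the 16 processors, and no processor would reach 17.
One more task must land in a processor that already has 16, giving it 17.
So 16 × 16 + 1 = 257 tasks are required.

257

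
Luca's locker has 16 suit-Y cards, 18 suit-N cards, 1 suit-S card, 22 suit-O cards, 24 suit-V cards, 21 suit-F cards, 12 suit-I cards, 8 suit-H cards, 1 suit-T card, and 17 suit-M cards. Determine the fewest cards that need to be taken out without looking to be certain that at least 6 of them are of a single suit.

43

An adversary could hand out at most 5 cards per suit (suit-S, suit-T run out sooner): 5 + 5 + 1 + 5 + 5 + 5 + 5 + 5 + 1 + 5 = 42 cards and still no suit has 6.
One more card lands in a suit already at 5, so 43 draws are enough and 42 are not.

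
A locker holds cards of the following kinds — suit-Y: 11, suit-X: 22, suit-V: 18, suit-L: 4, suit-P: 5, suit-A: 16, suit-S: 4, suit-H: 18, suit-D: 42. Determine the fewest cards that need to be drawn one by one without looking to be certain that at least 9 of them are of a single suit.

62

Pigeonhole: put each drawn card into a box by suit. The largest draw with every box below 9 takes min(count, 8) from each suit; suits with fewer than 8 contribute all they have.
Σ min(cᵢ, 8) = 8 + 8 + 8 + 4 + 5 + 8 + 4 + 8 + 8 = 61.
Draw number 61 + 1 = 62 must push one box to 9.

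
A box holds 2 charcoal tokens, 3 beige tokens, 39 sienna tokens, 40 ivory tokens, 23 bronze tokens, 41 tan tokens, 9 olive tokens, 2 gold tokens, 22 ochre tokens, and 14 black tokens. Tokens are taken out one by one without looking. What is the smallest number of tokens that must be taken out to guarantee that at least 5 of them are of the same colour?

36

By pigeonhole, put each drawn token into a box by colour. The largest draw with every box below 5 takes min(count, 4) from each colour; colours with fewer than 4 contribute all they have.
Σ min(cᵢ, 4) = 2 + 3 + 4 + 4 + 4 + 4 + 4 + 2 + 4 + 4 = 35.
Draw number 35 + 1 = 36 must push one box to 5.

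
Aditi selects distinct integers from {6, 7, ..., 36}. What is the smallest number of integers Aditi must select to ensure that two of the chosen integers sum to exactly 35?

20

A set avoiding the sum 35 can contain at most one of each pair {x, 35−x}, plus the 7 elements whose complement lies outside the range.
The integers 18, …, 36 (19 of them) are such a set: any two sum to at least 18+19 = 37 > 35.
By pigeonhole, any 20th integer completes one of the 12 pairs, so 20 choices force a sum of 35.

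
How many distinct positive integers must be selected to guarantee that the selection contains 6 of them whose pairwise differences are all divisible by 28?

141

Integers whose pairwise differences are multiples of 28 are exactly those sharing a remainder mod 28. By the pigeonhole principle, the 28 residue classes mod 28 are the pigeonholes.
With 140 integers one could put 5 in each residue class and have no class reach 6.
The 141st integer pushes some class to 6, so 28·5 + 1 = 141.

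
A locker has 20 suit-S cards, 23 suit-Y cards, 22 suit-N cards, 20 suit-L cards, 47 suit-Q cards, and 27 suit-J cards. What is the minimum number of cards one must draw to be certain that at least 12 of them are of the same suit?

By the pigeonhole principle, the 6 suits are the holes; the cards drawn are the pigeons.
To avoid 12 of any one suit, the worst case takes at most 11 of each suit.
That gives 11 + 11 + 11 + 11 + 11 + 11 = 66 cards with no suit reaching 12.
The next card forces some suit to 12, so 66 + 1 = 67.

67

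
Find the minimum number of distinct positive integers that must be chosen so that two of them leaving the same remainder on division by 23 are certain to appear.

24

The 23 residue classes mod 23 are the pigeonholes.
With 23 integers one could put 1 in each residue class and have no class reach 2.
The 24th integer pushes some class to 2, so 23·1 + 1 = 24.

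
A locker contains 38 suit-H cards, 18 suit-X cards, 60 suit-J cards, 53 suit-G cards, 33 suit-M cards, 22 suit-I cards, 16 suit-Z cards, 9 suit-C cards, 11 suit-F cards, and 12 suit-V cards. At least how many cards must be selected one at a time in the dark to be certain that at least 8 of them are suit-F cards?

269

In the worst case for collecting suit-F cards, every non-suit-F card comes out first.
There are 38 + 18 + 60 + 53 + 33 + 22 + 16 + 9 + 12 = 261 non-suit-F cards altogether.
After those, each further card must be suit-F, so 261 + 8 = 269 draws guarantee 8 suit-F cards.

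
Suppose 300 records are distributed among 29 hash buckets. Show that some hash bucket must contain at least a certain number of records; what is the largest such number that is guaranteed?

11

By the pigeonhole principle, the 29 hash buckets are the holes and the 300 records are the pigeons.
If every hash bucket held at most 10 records, the total would be at most 29 × 10 = 290, which is less than 300.
So some hash bucket holds at least ⌈300/29⌉ = 11 records.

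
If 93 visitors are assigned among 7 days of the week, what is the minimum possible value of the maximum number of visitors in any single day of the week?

The 7 days of the week are the holes and the 93 visitors are the pigeons.
If every day of the week held at most 13 visitors, the total would be at most 7 × 13 = 91, which is less than 93.
So some day of the week holds at least ⌈93/7⌉ = 14 visitors.

14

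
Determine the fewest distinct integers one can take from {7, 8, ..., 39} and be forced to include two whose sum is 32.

25

Group the elements by complementary pair {x, 32−x}: {7,25}, {8,24}, {9,23}, …, giving 9 two-element pairs, the single value 16 (it cannot pair with itself since the integers are distinct), and 14 integers whose partner 32−x falls outside [7,39].
Pigeonhole: treating each of those 24 groups as a pigeonhole, one can pick one integer per group — 24 integers — with no two summing to 32.
The 25th integer lands in an occupied pair, forcing a sum of 32.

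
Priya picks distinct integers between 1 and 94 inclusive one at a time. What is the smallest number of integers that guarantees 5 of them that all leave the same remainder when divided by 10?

41

The 10 residue classes mod 10 are the pigeonholes.
With 40 integers one could put 4 in each residue class and have no class reach 5.
The 41st integer pushes some class to 5, so 10·4 + 1 = 41.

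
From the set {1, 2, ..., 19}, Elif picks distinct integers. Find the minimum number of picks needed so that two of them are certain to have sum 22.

Two chosen integers sum to 22 exactly when both halves of some pair {x, 22−x} with 3 ≤ x ≤ 22−x ≤ 19 are chosen — 8 such pairs.
The remaining 3 elements (those with no distinct partner in range) can never complete a 22-sum, so the worst case takes all of them and one from each pair: 3 + 8 = 11.
Pigeonhole: the 12th integer has to be the second member of some pair, so 11 + 1 = 12.

12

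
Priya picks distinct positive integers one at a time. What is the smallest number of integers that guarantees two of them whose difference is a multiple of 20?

21

Integers whose pairwise differences are multiples of 20 are exactly those sharing a remainder mod 20. Pigeonhole: the 20 residue classes mod 20 are the pigeonholes.
With 20 integers one could put 1 in each residue class and have no class reach 2.
The 21st integer pushes some class to 2, so 20·1 + 1 = 21.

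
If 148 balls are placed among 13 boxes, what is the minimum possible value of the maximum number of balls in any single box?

The 13 boxes are the holes and the 148 balls are the pigeons.
If every box held at most 11 balls, the total would be at most 13 × 11 = 143, which is less than 148.
So some box holds at least ⌈148/13⌉ = 12 balls.

12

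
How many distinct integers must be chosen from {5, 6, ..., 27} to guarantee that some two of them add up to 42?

18

A set avoiding the sum 42 can contain at most one of each pair {x, 42−x}, plus the 11 elements whose complement lies outside the range or equal to its own complement.
The integers 5, …, 21 (17 of them) are such a set: any two sum to at least 5+6 = 11 and at most 20+21 = 41 < 42.
By pigeonhole, any 18th integer completes one of the 6 pairs, so 18 choices force a sum of 42.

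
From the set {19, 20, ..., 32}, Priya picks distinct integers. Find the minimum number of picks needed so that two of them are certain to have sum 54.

10

A set avoiding the sum 54 can contain at most one of each pair {x, 54−x}, plus the 4 elements whose complement lies outside the range or equal to its own complement.
The integers 19, …, 27 (9 of them) are such a set: any two sum to at least 19+20 = 39 and at most 26+27 = 53 < 54.
Any 10th integer completes one of the 5 pairs, so 10 choices force a sum of 54.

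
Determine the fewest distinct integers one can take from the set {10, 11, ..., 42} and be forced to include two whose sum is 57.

Group the elements by complementary pair {x, 57−x}: {15,42}, {16,41}, {17,40}, …, giving 14 two-element pairs and 5 integers whose partner 57−x falls outside [10,42].
By pigeonhole, treating each of those 19 groups as a pigeonhole, one can pick one integer per group — 19 integers — with no two summing to 57.
The 20th integer lands in an occupied pair, forcing a sum of 57.

20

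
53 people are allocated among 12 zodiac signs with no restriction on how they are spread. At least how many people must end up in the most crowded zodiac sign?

Pigeonhole: the 12 zodiac signs are the holes and the 53 people are the pigeons.
If every zodiac sign held at most 4 people, the total would be at most 12 × 4 = 48, which is less than 53.
So some zodiac sign holds at least ⌈53/12⌉ = 5 people.

5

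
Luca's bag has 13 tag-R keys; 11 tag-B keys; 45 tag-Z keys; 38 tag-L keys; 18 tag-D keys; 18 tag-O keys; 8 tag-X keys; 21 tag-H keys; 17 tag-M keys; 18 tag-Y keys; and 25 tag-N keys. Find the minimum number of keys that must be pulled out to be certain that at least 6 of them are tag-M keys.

In the worst case for collecting tag-M keys, every non-tag-M key comes out first.
There are 13 + 11 + 45 + 38 + 18 + 18 + 8 + 21 + 18 + 25 = 215 non-tag-M keys altogether.
After those, each further key must be tag-M, so 215 + 6 = 221 draws guarantee 6 tag-M keys.

221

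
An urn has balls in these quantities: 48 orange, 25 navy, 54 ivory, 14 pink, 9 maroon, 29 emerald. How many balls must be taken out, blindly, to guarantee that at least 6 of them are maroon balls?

In the worst case for collecting maroon balls, every non-maroon ball comes out first.
There are 48 + 25 + 54 + 14 + 29 = 170 non-maroon balls altogether.
After those, each further ball must be maroon, so 170 + 6 = 176 draws guarantee 6 maroon balls.

176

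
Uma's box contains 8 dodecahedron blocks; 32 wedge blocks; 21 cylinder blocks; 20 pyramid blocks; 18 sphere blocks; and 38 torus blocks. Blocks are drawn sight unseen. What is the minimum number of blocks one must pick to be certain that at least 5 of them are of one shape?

Put each drawn block into a box by shape. The largest draw with every box below 5 takes min(count, 4) from each shape.
Σ min(cᵢ, 4) = 4 + 4 + 4 + 4 + 4 + 4 = 24.
Draw number 24 + 1 = 25 must push one box to 5.

25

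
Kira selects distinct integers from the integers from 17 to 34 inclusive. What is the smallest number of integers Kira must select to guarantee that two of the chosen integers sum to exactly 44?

14

Group the elements by complementary pair {x, 44−x}: {17,27}, {18,26}, {19,25}, …, giving 5 two-element pairs, the single value 22 (it cannot pair with itself since the integers are distinct), and 7 integers whose partner 44−x falls outside [17,34].
Treating each of those 13 groups as a pigeonhole, one can pick one integer per group — 13 integers — with no two summing to 44.
The 14th integer lands in an occupied pair, forcing a sum of 44.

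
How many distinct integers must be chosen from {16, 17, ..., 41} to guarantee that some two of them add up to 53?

16

Group the elements by complementary pair {x, 53−x}: {16,37}, {17,36}, {18,35}, …, giving 11 two-element pairs and 4 integers whose partner 53−x falls outside [16,41].
Treating each of those 15 groups as a pigeonhole, one can pick one integer per group — 15 integers — with no two summing to 53.
The 16th integer lands in an occupied pair, forcing a sum of 53.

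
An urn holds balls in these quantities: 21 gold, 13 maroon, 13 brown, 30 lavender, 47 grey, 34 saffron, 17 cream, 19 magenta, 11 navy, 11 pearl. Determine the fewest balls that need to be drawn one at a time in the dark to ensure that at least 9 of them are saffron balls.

In the worst case for collecting saffron balls, every non-saffron ball comes out first.
There are 21 + 13 + 13 + 30 + 47 + 17 + 19 + 11 + 11 = 182 non-saffron balls altogether.
After those, each further ball must be saffron, so 182 + 9 = 191 draws guarantee 9 saffron balls.

191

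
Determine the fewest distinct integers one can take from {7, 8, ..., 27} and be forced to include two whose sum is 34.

Group the elements by complementary pair {x, 34−x}: {7,27}, {8,26}, {9,25}, …, giving 10 two-element pairs and the single value 17 (it cannot pair with itself since the integers are distinct).
By the pigeonhole principle, treating each of those 11 groups as a pigeonhole, one can pick one integer per group — 11 integers — with no two summing to 34.
The 12th integer lands in an occupied pair, forcing a sum of 34.

12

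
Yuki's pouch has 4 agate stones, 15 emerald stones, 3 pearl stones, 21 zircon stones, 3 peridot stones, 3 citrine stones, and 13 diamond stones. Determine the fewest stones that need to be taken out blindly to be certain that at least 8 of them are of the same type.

35

Put each drawn stone into a box by type. The largest draw with every box below 8 takes min(count, 7) from each type; types with fewer than 7 contribute all they have.
Σ min(cᵢ, 7) = 4 + 7 + 3 + 7 + 3 + 3 + 7 = 34.
Draw number 34 + 1 = 35 must push one box to 8.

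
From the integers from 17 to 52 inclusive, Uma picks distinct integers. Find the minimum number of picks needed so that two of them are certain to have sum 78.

24

Two chosen integers sum to 78 exactly when both halves of some pair {x, 78−x} with 26 ≤ x ≤ 78−x ≤ 52 are chosen — 13 such pairs.
The remaining 10 elements (those with no distinct partner in range) can never complete a 78-sum, so the worst case takes all of them and one from each pair: 10 + 13 = 23.
By the pigeonhole principle, the 24th integer has to be the second member of some pair, so 23 + 1 = 24.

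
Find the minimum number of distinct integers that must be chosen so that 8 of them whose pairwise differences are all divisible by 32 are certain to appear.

225

Integers whose pairwise differences are multiples of 32 are exactly those sharing a remainder mod 32. Pigeonhole: the 32 residue classes mod 32 are the pigeonholes.
With 224 integers one could put 7 in each residue class and have no class reach 8.
The 225th integer pushes some class to 8, so 32·7 + 1 = 225.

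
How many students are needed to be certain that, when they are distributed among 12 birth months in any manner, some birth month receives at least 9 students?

With 96 students one could put exactly 8 in each of the 12 birth months, and no birth month would reach 9.
By pigeonhole, one more student must land in a birth month that already has 8, giving it 9.
So 12 × 8 + 1 = 97 students are required.

97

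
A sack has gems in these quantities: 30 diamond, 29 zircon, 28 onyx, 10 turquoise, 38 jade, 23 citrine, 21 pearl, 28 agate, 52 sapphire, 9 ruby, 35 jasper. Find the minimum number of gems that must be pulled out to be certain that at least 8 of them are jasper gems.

In the worst case for collecting jasper gems, every non-jasper gem comes out first.
There are 30 + 29 + 28 + 10 + 38 + 23 + 21 + 28 + 52 + 9 = 268 non-jasper gems altogether.
After those, each further gem must be jasper, so 268 + 8 = 276 draws guarantee 8 jasper gems.

276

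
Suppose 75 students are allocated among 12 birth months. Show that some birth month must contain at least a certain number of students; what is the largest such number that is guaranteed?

7

Pigeonhole: the 12 birth months are the holes and the 75 students are the pigeons.
If every birth month held at most 6 students, the total would be at most 12 × 6 = 72, which is less than 75.
So some birth month holds at least ⌈75/12⌉ = 7 students.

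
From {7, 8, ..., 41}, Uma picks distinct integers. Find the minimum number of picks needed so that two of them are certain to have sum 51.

20

Group the elements by complementary pair {x, 51−x}: {10,41}, {11,40}, {12,39}, …, giving 16 two-element pairs and 3 integers whose partner 51−x falls outside [7,41].
Treating each of those 19 groups as a pigeonhole, one can pick one integer per group — 19 integers — with no two summing to 51.
The 20th integer lands in an occupied pair, forcing a sum of 51.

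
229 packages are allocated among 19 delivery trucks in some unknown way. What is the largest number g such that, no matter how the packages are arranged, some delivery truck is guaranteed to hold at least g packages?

The 19 delivery trucks are the holes and the 229 packages are the pigeons.
If every delivery truck held at most 12 packages, the total would be at most 19 × 12 = 228, which is less than 229.
So some delivery truck holds at least ⌈229/19⌉ = 13 packages.

13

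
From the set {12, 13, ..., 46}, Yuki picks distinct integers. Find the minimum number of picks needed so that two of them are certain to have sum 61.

20

A set avoiding the sum 61 can contain at most one of each pair {x, 61−x}, plus the 3 elements whose complement lies outside the range.
The integers 12, …, 30 (19 of them) are such a set: any two sum to at least 12+13 = 25 and at most 29+30 = 59 < 61.
By the pigeonhole principle, any 20th integer completes one of the 16 pairs, so 20 choices force a sum of 61.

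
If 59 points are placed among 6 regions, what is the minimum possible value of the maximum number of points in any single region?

10

By pigeonhole, the 6 regions are the holes and the 59 points are the pigeons.
If every region held at most 9 points, the total would be at most 6 × 9 = 54, which is less than 59.
So some region holds at least ⌈59/6⌉ = 10 points.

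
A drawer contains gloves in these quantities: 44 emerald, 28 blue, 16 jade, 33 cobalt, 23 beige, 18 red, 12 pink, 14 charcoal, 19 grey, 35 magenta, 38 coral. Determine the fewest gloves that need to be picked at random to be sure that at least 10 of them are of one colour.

The 11 colours are the holes; the gloves drawn are the pigeons.
To avoid 10 of any one colour, the worst case takes at most 9 of each colour.
That gives 9 + 9 + 9 + 9 + 9 + 9 + 9 + 9 + 9 + 9 + 9 = 99 gloves with no colour reaching 10.
The next glove forces some colour to 10, so 99 + 1 = 100.

100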